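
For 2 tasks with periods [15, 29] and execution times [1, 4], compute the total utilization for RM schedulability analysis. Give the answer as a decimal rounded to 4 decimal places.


Compute individual utilizations (exact fractions):
  Task 1: C/T = 1/15 (approx. 0.0667)
  Task 2: C/T = 4/29 (approx. 0.1379)
Total utilization U = 1/15 + 4/29 = 89/435
Rounded to 4 decimal places: U = 0.2046
RM (Liu & Layland) bound for 2 tasks = 0.828427; compare with U = 89/435 (approx. 0.204598)
U <= bound, so schedulable by RM sufficient condition.

0.2046


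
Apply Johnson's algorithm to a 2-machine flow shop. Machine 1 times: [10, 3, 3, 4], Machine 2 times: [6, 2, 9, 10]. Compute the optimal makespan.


Apply Johnson's rule:
  Group 1 (a <= b): [(3, 3, 9), (4, 4, 10)]
  Group 2 (a > b): [(1, 10, 6), (2, 3, 2)]
Optimal job order: [3, 4, 1, 2]
Schedule:
  Job 3: M1 done at 3, M2 done at 12
  Job 4: M1 done at 7, M2 done at 22
  Job 1: M1 done at 17, M2 done at 28
  Job 2: M1 done at 20, M2 done at 30
Makespan = 30

30


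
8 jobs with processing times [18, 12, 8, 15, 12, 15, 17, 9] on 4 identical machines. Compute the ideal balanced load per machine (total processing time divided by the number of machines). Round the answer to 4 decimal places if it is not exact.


Total processing time = 18 + 12 + 8 + 15 + 12 + 15 + 17 + 9 = 106
Number of machines = 4
Ideal balanced load = 106 / 4 = 26.5

26.5


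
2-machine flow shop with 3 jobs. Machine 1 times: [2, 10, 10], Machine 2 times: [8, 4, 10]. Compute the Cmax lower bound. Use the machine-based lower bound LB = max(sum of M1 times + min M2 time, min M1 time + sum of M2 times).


LB1 = sum(M1 times) + min(M2 times) = 22 + 4 = 26
LB2 = min(M1 times) + sum(M2 times) = 2 + 22 = 24
Lower bound = max(LB1, LB2) = max(26, 24) = 26

26


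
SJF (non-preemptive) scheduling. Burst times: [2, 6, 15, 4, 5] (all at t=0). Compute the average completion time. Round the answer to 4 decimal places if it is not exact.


SJF order (ascending): [2, 4, 5, 6, 15]
Completion times:
  Job 1: burst=2, C=2
  Job 2: burst=4, C=6
  Job 3: burst=5, C=11
  Job 4: burst=6, C=17
  Job 5: burst=15, C=32
Average completion = 68/5 = 13.6

13.6


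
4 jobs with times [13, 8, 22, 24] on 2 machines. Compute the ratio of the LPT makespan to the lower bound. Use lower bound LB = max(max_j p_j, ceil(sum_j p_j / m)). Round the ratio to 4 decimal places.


LPT order: [24, 22, 13, 8]
Machine loads after assignment: [32, 35]
LPT makespan = 35
Lower bound = max(max_job, ceil(total/2)) = max(24, 34) = 34
Ratio = 35 / 34 = 1.0294

1.0294


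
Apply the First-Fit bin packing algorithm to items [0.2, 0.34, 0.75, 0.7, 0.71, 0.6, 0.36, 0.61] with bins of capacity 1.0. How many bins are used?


Place items sequentially using First-Fit:
  Item 0.2 -> new Bin 1
  Item 0.34 -> Bin 1 (now 0.54)
  Item 0.75 -> new Bin 2
  Item 0.7 -> new Bin 3
  Item 0.71 -> new Bin 4
  Item 0.6 -> new Bin 5
  Item 0.36 -> Bin 1 (now 0.9)
  Item 0.61 -> new Bin 6
Total bins used = 6

6


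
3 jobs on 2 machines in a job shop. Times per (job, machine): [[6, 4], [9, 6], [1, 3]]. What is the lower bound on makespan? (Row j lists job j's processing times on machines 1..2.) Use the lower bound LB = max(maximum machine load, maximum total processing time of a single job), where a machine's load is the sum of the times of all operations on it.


Machine loads:
  Machine 1: 6 + 9 + 1 = 16
  Machine 2: 4 + 6 + 3 = 13
Max machine load = 16
Job totals:
  Job 1: 10
  Job 2: 15
  Job 3: 4
Max job total = 15
Lower bound = max(16, 15) = 16

16


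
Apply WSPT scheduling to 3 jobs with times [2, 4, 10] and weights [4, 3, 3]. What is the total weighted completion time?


Compute p/w ratios and sort ascending (WSPT): [(2, 4), (4, 3), (10, 3)]
Compute weighted completion times:
  Job (p=2,w=4): C=2, w*C=4*2=8
  Job (p=4,w=3): C=6, w*C=3*6=18
  Job (p=10,w=3): C=16, w*C=3*16=48
Total weighted completion time = 74

74


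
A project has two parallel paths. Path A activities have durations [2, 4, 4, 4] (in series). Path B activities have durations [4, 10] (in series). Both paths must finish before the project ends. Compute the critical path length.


Path A total = 2 + 4 + 4 + 4 = 14
Path B total = 4 + 10 = 14
Critical path = longest path = max(14, 14) = 14

14


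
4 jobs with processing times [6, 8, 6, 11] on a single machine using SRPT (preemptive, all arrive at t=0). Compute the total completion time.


Since all jobs arrive at t=0, SRPT equals SPT ordering.
SPT order: [6, 6, 8, 11]
Completion times:
  Job 1: p=6, C=6
  Job 2: p=6, C=12
  Job 3: p=8, C=20
  Job 4: p=11, C=31
Total completion time = 6 + 12 + 20 + 31 = 69

69


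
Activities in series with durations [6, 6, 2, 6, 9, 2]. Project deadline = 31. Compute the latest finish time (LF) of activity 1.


LF(activity 1) = deadline - sum of successor durations
Successors: activities 2 through 6 with durations [6, 2, 6, 9, 2]
Sum of successor durations = 25
LF = 31 - 25 = 6

6


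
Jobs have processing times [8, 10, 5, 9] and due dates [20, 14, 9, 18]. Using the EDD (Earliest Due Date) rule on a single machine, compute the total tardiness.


Sort by due date (EDD order): [(5, 9), (10, 14), (9, 18), (8, 20)]
Compute completion times and tardiness:
  Job 1: p=5, d=9, C=5, tardiness=max(0,5-9)=0
  Job 2: p=10, d=14, C=15, tardiness=max(0,15-14)=1
  Job 3: p=9, d=18, C=24, tardiness=max(0,24-18)=6
  Job 4: p=8, d=20, C=32, tardiness=max(0,32-20)=12
Total tardiness = 19

19


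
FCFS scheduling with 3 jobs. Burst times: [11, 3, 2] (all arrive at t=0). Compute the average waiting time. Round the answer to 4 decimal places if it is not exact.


FCFS order (as given): [11, 3, 2]
Waiting times:
  Job 1: wait = 0
  Job 2: wait = 11
  Job 3: wait = 14
Sum of waiting times = 25
Average waiting time = 25/3 = 8.3333

8.3333


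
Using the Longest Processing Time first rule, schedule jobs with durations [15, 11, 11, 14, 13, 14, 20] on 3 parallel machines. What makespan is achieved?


Sort jobs in decreasing order (LPT): [20, 15, 14, 14, 13, 11, 11]
Assign each job to the least loaded machine:
  Machine 1: jobs [20, 11], load = 31
  Machine 2: jobs [15, 13, 11], load = 39
  Machine 3: jobs [14, 14], load = 28
Makespan = max load = 39

39


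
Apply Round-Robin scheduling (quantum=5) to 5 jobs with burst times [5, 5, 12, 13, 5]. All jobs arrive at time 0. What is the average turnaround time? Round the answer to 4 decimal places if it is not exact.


Time quantum = 5
Execution trace:
  J1 runs 5 units, time = 5
  J2 runs 5 units, time = 10
  J3 runs 5 units, time = 15
  J4 runs 5 units, time = 20
  J5 runs 5 units, time = 25
  J3 runs 5 units, time = 30
  J4 runs 5 units, time = 35
  J3 runs 2 units, time = 37
  J4 runs 3 units, time = 40
Finish times: [5, 10, 37, 40, 25]
Average turnaround = 117/5 = 23.4

23.4


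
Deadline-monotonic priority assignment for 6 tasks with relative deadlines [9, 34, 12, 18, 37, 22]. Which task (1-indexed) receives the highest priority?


Sort tasks by relative deadline (ascending):
  Task 1: deadline = 9
  Task 3: deadline = 12
  Task 4: deadline = 18
  Task 6: deadline = 22
  Task 2: deadline = 34
  Task 5: deadline = 37
Priority order (highest first): [1, 3, 4, 6, 2, 5]
Highest priority task = 1

1


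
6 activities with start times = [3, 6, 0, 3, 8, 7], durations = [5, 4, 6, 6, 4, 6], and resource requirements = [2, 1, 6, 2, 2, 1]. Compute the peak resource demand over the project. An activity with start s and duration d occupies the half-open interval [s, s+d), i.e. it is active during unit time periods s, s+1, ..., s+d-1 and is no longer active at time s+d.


Each activity i is active on [start_i, start_i + duration_i).
Compute total resource usage per time slot:
  t=0: active resources = [6], total = 6
  t=1: active resources = [6], total = 6
  t=2: active resources = [6], total = 6
  t=3: active resources = [2, 6, 2], total = 10
  t=4: active resources = [2, 6, 2], total = 10
  t=5: active resources = [2, 6, 2], total = 10
  t=6: active resources = [2, 1, 2], total = 5
  t=7: active resources = [2, 1, 2, 1], total = 6
  t=8: active resources = [1, 2, 2, 1], total = 6
  t=9: active resources = [1, 2, 1], total = 4
  t=10: active resources = [2, 1], total = 3
  t=11: active resources = [2, 1], total = 3
  t=12: active resources = [1], total = 1
Peak resource demand = 10

10


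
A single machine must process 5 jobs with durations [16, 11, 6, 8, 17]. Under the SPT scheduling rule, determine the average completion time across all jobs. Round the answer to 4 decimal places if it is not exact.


Sort jobs by processing time (SPT order): [6, 8, 11, 16, 17]
Compute completion times sequentially:
  Job 1: processing = 6, completes at 6
  Job 2: processing = 8, completes at 14
  Job 3: processing = 11, completes at 25
  Job 4: processing = 16, completes at 41
  Job 5: processing = 17, completes at 58
Sum of completion times = 144
Average completion time = 144/5 = 28.8

28.8


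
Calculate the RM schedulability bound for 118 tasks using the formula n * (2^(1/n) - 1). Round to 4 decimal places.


Compute 2^(1/118) = 1.0058914152
Subtract 1: 1.0058914152 - 1 = 0.0058914152
Multiply by n: 118 * 0.0058914152 = 0.6951869936
Round to 4 dp: 0.6952

0.6952


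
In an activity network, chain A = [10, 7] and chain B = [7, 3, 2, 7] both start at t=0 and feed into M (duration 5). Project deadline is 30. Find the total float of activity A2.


Forward pass: ES(A2) = sum of predecessors on chain A = 10
EF = ES + duration = 10 + 7 = 17
Backward pass: LF(M) = deadline = 30; LS(M) = 30 - 5 = 25
LF(A2) = LS(M) - sum(successors on chain A) = 25 - 0 = 25
LS = LF - duration = 25 - 7 = 18
Total float = LS - ES = 18 - 10 = 8

8


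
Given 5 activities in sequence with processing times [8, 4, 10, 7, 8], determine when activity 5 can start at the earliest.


Activity 5 starts after activities 1 through 4 complete.
Predecessor durations: [8, 4, 10, 7]
ES = 8 + 4 + 10 + 7 = 29

29


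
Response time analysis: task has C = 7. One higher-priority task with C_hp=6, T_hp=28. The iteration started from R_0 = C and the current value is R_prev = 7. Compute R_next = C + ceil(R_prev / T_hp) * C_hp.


R_next = C + ceil(R_prev / T_hp) * C_hp
ceil(7 / 28) = ceil(0.25) = 1
Interference = 1 * 6 = 6
R_next = 7 + 6 = 13

13


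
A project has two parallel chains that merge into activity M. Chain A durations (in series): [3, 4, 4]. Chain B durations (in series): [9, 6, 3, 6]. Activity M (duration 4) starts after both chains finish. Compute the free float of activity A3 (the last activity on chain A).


ES(A3) = sum of predecessors on chain A = 7
EF(A3) = ES + duration = 7 + 4 = 11
Successor of A3 is M. ES(M) = max(sum(A), sum(B)) = max(11, 24) = 24
Free float = ES(successor) - EF(current) = 24 - 11 = 13

13


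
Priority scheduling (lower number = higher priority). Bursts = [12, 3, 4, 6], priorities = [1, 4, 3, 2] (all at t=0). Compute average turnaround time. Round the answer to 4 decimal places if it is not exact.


Sort by priority (ascending = highest first):
Order: [(1, 12), (2, 6), (3, 4), (4, 3)]
Completion times:
  Priority 1, burst=12, C=12
  Priority 2, burst=6, C=18
  Priority 3, burst=4, C=22
  Priority 4, burst=3, C=25
Average turnaround = 77/4 = 19.25

19.25


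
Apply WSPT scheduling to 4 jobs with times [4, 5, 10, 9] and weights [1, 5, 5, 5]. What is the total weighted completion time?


Compute p/w ratios and sort ascending (WSPT): [(5, 5), (9, 5), (10, 5), (4, 1)]
Compute weighted completion times:
  Job (p=5,w=5): C=5, w*C=5*5=25
  Job (p=9,w=5): C=14, w*C=5*14=70
  Job (p=10,w=5): C=24, w*C=5*24=120
  Job (p=4,w=1): C=28, w*C=1*28=28
Total weighted completion time = 243

243


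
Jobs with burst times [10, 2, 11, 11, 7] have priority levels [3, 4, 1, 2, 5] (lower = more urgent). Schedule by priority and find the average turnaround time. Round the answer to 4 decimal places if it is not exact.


Sort by priority (ascending = highest first):
Order: [(1, 11), (2, 11), (3, 10), (4, 2), (5, 7)]
Completion times:
  Priority 1, burst=11, C=11
  Priority 2, burst=11, C=22
  Priority 3, burst=10, C=32
  Priority 4, burst=2, C=34
  Priority 5, burst=7, C=41
Average turnaround = 140/5 = 28.0

28.0


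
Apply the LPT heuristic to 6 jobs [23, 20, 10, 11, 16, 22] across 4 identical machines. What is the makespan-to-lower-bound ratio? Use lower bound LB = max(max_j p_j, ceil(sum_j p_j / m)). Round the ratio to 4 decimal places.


LPT order: [23, 22, 20, 16, 11, 10]
Machine loads after assignment: [23, 22, 30, 27]
LPT makespan = 30
Lower bound = max(max_job, ceil(total/4)) = max(23, 26) = 26
Ratio = 30 / 26 = 1.1538

1.1538


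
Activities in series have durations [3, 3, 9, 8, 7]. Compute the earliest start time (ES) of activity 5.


Activity 5 starts after activities 1 through 4 complete.
Predecessor durations: [3, 3, 9, 8]
ES = 3 + 3 + 9 + 8 = 23

23


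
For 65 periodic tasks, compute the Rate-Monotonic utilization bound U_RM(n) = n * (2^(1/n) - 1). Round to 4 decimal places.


Compute 2^(1/65) = 1.0107208638
Subtract 1: 1.0107208638 - 1 = 0.0107208638
Multiply by n: 65 * 0.0107208638 = 0.6968561470
Round to 4 dp: 0.6969

0.6969


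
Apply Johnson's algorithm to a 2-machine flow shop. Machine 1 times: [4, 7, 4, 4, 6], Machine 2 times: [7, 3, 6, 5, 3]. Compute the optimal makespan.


Apply Johnson's rule:
  Group 1 (a <= b): [(1, 4, 7), (3, 4, 6), (4, 4, 5)]
  Group 2 (a > b): [(2, 7, 3), (5, 6, 3)]
Optimal job order: [1, 3, 4, 2, 5]
Schedule:
  Job 1: M1 done at 4, M2 done at 11
  Job 3: M1 done at 8, M2 done at 17
  Job 4: M1 done at 12, M2 done at 22
  Job 2: M1 done at 19, M2 done at 25
  Job 5: M1 done at 25, M2 done at 28
Makespan = 28

28


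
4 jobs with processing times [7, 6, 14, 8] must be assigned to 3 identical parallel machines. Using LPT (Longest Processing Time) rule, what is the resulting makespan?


Sort jobs in decreasing order (LPT): [14, 8, 7, 6]
Assign each job to the least loaded machine:
  Machine 1: jobs [14], load = 14
  Machine 2: jobs [8], load = 8
  Machine 3: jobs [7, 6], load = 13
Makespan = max load = 14

14


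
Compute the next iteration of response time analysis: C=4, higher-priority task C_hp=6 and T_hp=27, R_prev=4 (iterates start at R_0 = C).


R_next = C + ceil(R_prev / T_hp) * C_hp
ceil(4 / 27) = ceil(0.1481) = 1
Interference = 1 * 6 = 6
R_next = 4 + 6 = 10

10


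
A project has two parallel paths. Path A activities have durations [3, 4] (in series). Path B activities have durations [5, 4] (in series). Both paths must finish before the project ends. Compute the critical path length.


Path A total = 3 + 4 = 7
Path B total = 5 + 4 = 9
Critical path = longest path = max(7, 9) = 9

9


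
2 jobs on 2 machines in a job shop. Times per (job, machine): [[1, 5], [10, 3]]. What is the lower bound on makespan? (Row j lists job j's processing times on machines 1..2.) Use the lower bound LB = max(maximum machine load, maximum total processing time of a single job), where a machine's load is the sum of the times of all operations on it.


Machine loads:
  Machine 1: 1 + 10 = 11
  Machine 2: 5 + 3 = 8
Max machine load = 11
Job totals:
  Job 1: 6
  Job 2: 13
Max job total = 13
Lower bound = max(11, 13) = 13

13


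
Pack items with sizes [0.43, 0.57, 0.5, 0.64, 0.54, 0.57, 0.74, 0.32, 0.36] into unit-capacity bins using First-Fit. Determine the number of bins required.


Place items sequentially using First-Fit:
  Item 0.43 -> new Bin 1
  Item 0.57 -> Bin 1 (now 1.0)
  Item 0.5 -> new Bin 2
  Item 0.64 -> new Bin 3
  Item 0.54 -> new Bin 4
  Item 0.57 -> new Bin 5
  Item 0.74 -> new Bin 6
  Item 0.32 -> Bin 2 (now 0.82)
  Item 0.36 -> Bin 3 (now 1.0)
Total bins used = 6

6


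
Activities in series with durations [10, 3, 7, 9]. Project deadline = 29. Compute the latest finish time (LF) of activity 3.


LF(activity 3) = deadline - sum of successor durations
Successors: activities 4 through 4 with durations [9]
Sum of successor durations = 9
LF = 29 - 9 = 20

20


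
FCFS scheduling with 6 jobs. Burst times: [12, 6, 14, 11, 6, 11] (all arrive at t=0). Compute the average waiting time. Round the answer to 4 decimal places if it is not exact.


FCFS order (as given): [12, 6, 14, 11, 6, 11]
Waiting times:
  Job 1: wait = 0
  Job 2: wait = 12
  Job 3: wait = 18
  Job 4: wait = 32
  Job 5: wait = 43
  Job 6: wait = 49
Sum of waiting times = 154
Average waiting time = 154/6 = 25.6667

25.6667


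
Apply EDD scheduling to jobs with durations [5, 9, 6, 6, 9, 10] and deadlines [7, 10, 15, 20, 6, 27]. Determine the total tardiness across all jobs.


Sort by due date (EDD order): [(9, 6), (5, 7), (9, 10), (6, 15), (6, 20), (10, 27)]
Compute completion times and tardiness:
  Job 1: p=9, d=6, C=9, tardiness=max(0,9-6)=3
  Job 2: p=5, d=7, C=14, tardiness=max(0,14-7)=7
  Job 3: p=9, d=10, C=23, tardiness=max(0,23-10)=13
  Job 4: p=6, d=15, C=29, tardiness=max(0,29-15)=14
  Job 5: p=6, d=20, C=35, tardiness=max(0,35-20)=15
  Job 6: p=10, d=27, C=45, tardiness=max(0,45-27)=18
Total tardiness = 70

70


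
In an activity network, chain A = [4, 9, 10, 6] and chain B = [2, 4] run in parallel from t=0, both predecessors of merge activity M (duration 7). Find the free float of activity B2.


ES(B2) = sum of predecessors on chain B = 2
EF(B2) = ES + duration = 2 + 4 = 6
Successor of B2 is M. ES(M) = max(sum(A), sum(B)) = max(29, 6) = 29
Free float = ES(successor) - EF(current) = 29 - 6 = 23

23


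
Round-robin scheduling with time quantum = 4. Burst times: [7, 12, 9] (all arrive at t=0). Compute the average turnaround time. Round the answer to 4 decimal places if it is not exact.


Time quantum = 4
Execution trace:
  J1 runs 4 units, time = 4
  J2 runs 4 units, time = 8
  J3 runs 4 units, time = 12
  J1 runs 3 units, time = 15
  J2 runs 4 units, time = 19
  J3 runs 4 units, time = 23
  J2 runs 4 units, time = 27
  J3 runs 1 units, time = 28
Finish times: [15, 27, 28]
Average turnaround = 70/3 = 23.3333

23.3333


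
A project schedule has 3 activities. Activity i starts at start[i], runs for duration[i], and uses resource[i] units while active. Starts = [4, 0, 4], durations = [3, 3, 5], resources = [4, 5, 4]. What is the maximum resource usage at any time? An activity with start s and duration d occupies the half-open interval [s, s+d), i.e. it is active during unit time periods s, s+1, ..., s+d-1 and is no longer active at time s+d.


Each activity i is active on [start_i, start_i + duration_i).
Compute total resource usage per time slot:
  t=0: active resources = [5], total = 5
  t=1: active resources = [5], total = 5
  t=2: active resources = [5], total = 5
  t=3: active resources = [], total = 0
  t=4: active resources = [4, 4], total = 8
  t=5: active resources = [4, 4], total = 8
  t=6: active resources = [4, 4], total = 8
  t=7: active resources = [4], total = 4
  t=8: active resources = [4], total = 4
Peak resource demand = 8

8


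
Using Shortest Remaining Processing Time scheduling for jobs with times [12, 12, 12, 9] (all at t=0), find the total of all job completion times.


Since all jobs arrive at t=0, SRPT equals SPT ordering.
SPT order: [9, 12, 12, 12]
Completion times:
  Job 1: p=9, C=9
  Job 2: p=12, C=21
  Job 3: p=12, C=33
  Job 4: p=12, C=45
Total completion time = 9 + 21 + 33 + 45 = 108

108


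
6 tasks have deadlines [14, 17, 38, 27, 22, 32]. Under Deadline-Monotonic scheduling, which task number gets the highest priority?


Sort tasks by relative deadline (ascending):
  Task 1: deadline = 14
  Task 2: deadline = 17
  Task 5: deadline = 22
  Task 4: deadline = 27
  Task 6: deadline = 32
  Task 3: deadline = 38
Priority order (highest first): [1, 2, 5, 4, 6, 3]
Highest priority task = 1

1


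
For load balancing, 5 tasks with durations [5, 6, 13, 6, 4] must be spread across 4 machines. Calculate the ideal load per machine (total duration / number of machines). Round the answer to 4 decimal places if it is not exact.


Total processing time = 5 + 6 + 13 + 6 + 4 = 34
Number of machines = 4
Ideal balanced load = 34 / 4 = 8.5

8.5


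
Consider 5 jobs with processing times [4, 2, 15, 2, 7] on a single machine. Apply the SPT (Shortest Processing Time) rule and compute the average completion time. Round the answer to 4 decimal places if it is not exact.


Sort jobs by processing time (SPT order): [2, 2, 4, 7, 15]
Compute completion times sequentially:
  Job 1: processing = 2, completes at 2
  Job 2: processing = 2, completes at 4
  Job 3: processing = 4, completes at 8
  Job 4: processing = 7, completes at 15
  Job 5: processing = 15, completes at 30
Sum of completion times = 59
Average completion time = 59/5 = 11.8

11.8


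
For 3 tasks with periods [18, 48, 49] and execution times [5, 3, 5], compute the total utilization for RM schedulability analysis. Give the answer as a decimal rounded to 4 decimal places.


Compute individual utilizations (exact fractions):
  Task 1: C/T = 5/18 (approx. 0.2778)
  Task 2: C/T = 3/48 = 1/16 (approx. 0.0625)
  Task 3: C/T = 5/49 (approx. 0.102)
Total utilization U = 5/18 + 1/16 + 5/49 = 3121/7056
Rounded to 4 decimal places: U = 0.4423
RM (Liu & Layland) bound for 3 tasks = 0.779763; compare with U = 3121/7056 (approx. 0.442319)
U <= bound, so schedulable by RM sufficient condition.

0.4423


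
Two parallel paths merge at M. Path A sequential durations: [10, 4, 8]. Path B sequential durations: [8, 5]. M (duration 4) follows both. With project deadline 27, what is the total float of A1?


Forward pass: ES(A1) = sum of predecessors on chain A = 0
EF = ES + duration = 0 + 10 = 10
Backward pass: LF(M) = deadline = 27; LS(M) = 27 - 4 = 23
LF(A1) = LS(M) - sum(successors on chain A) = 23 - 12 = 11
LS = LF - duration = 11 - 10 = 1
Total float = LS - ES = 1 - 0 = 1

1


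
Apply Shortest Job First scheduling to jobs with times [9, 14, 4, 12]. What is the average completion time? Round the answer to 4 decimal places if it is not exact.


SJF order (ascending): [4, 9, 12, 14]
Completion times:
  Job 1: burst=4, C=4
  Job 2: burst=9, C=13
  Job 3: burst=12, C=25
  Job 4: burst=14, C=39
Average completion = 81/4 = 20.25

20.25


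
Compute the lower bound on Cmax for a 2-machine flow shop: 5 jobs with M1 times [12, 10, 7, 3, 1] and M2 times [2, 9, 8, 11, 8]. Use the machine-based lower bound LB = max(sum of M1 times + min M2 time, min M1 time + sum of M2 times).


LB1 = sum(M1 times) + min(M2 times) = 33 + 2 = 35
LB2 = min(M1 times) + sum(M2 times) = 1 + 38 = 39
Lower bound = max(LB1, LB2) = max(35, 39) = 39

39


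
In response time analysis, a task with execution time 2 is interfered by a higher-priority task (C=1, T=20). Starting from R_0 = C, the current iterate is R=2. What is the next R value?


R_next = C + ceil(R_prev / T_hp) * C_hp
ceil(2 / 20) = ceil(0.1) = 1
Interference = 1 * 1 = 1
R_next = 2 + 1 = 3

3


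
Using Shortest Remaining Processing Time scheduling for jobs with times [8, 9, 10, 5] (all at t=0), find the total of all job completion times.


Since all jobs arrive at t=0, SRPT equals SPT ordering.
SPT order: [5, 8, 9, 10]
Completion times:
  Job 1: p=5, C=5
  Job 2: p=8, C=13
  Job 3: p=9, C=22
  Job 4: p=10, C=32
Total completion time = 5 + 13 + 22 + 32 = 72

72


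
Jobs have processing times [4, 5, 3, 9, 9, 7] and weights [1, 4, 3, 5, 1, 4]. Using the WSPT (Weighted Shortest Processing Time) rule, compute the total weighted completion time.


Compute p/w ratios and sort ascending (WSPT): [(3, 3), (5, 4), (7, 4), (9, 5), (4, 1), (9, 1)]
Compute weighted completion times:
  Job (p=3,w=3): C=3, w*C=3*3=9
  Job (p=5,w=4): C=8, w*C=4*8=32
  Job (p=7,w=4): C=15, w*C=4*15=60
  Job (p=9,w=5): C=24, w*C=5*24=120
  Job (p=4,w=1): C=28, w*C=1*28=28
  Job (p=9,w=1): C=37, w*C=1*37=37
Total weighted completion time = 286

286


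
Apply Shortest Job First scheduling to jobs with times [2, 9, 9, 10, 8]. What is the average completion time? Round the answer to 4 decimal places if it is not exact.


SJF order (ascending): [2, 8, 9, 9, 10]
Completion times:
  Job 1: burst=2, C=2
  Job 2: burst=8, C=10
  Job 3: burst=9, C=19
  Job 4: burst=9, C=28
  Job 5: burst=10, C=38
Average completion = 97/5 = 19.4

19.4


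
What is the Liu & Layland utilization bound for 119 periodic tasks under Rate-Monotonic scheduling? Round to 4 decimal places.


Compute 2^(1/119) = 1.0058417632
Subtract 1: 1.0058417632 - 1 = 0.0058417632
Multiply by n: 119 * 0.0058417632 = 0.6951698208
Round to 4 dp: 0.6952

0.6952


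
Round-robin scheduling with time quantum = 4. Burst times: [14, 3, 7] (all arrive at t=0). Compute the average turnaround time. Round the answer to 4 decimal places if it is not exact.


Time quantum = 4
Execution trace:
  J1 runs 4 units, time = 4
  J2 runs 3 units, time = 7
  J3 runs 4 units, time = 11
  J1 runs 4 units, time = 15
  J3 runs 3 units, time = 18
  J1 runs 4 units, time = 22
  J1 runs 2 units, time = 24
Finish times: [24, 7, 18]
Average turnaround = 49/3 = 16.3333

16.3333


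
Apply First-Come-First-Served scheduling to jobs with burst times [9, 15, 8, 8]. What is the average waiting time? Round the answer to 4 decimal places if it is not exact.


FCFS order (as given): [9, 15, 8, 8]
Waiting times:
  Job 1: wait = 0
  Job 2: wait = 9
  Job 3: wait = 24
  Job 4: wait = 32
Sum of waiting times = 65
Average waiting time = 65/4 = 16.25

16.25


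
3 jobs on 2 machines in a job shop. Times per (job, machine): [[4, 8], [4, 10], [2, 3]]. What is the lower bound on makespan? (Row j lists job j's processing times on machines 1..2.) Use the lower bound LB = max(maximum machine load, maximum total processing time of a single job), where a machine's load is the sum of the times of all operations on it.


Machine loads:
  Machine 1: 4 + 4 + 2 = 10
  Machine 2: 8 + 10 + 3 = 21
Max machine load = 21
Job totals:
  Job 1: 12
  Job 2: 14
  Job 3: 5
Max job total = 14
Lower bound = max(21, 14) = 21

21


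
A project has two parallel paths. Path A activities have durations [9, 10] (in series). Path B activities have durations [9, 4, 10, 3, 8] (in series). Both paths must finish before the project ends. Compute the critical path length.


Path A total = 9 + 10 = 19
Path B total = 9 + 4 + 10 + 3 + 8 = 34
Critical path = longest path = max(19, 34) = 34

34


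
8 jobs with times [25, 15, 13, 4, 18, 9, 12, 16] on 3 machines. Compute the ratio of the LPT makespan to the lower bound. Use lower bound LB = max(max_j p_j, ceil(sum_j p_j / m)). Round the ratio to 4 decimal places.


LPT order: [25, 18, 16, 15, 13, 12, 9, 4]
Machine loads after assignment: [37, 40, 35]
LPT makespan = 40
Lower bound = max(max_job, ceil(total/3)) = max(25, 38) = 38
Ratio = 40 / 38 = 1.0526

1.0526


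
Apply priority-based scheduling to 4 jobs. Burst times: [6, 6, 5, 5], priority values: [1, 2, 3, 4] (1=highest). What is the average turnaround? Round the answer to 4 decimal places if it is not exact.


Sort by priority (ascending = highest first):
Order: [(1, 6), (2, 6), (3, 5), (4, 5)]
Completion times:
  Priority 1, burst=6, C=6
  Priority 2, burst=6, C=12
  Priority 3, burst=5, C=17
  Priority 4, burst=5, C=22
Average turnaround = 57/4 = 14.25

14.25


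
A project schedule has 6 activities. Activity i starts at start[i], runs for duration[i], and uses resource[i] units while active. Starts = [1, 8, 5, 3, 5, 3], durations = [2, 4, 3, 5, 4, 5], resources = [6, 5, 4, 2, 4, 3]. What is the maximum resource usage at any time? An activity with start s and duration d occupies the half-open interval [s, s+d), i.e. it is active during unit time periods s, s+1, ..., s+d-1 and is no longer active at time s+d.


Each activity i is active on [start_i, start_i + duration_i).
Compute total resource usage per time slot:
  t=0: active resources = [], total = 0
  t=1: active resources = [6], total = 6
  t=2: active resources = [6], total = 6
  t=3: active resources = [2, 3], total = 5
  t=4: active resources = [2, 3], total = 5
  t=5: active resources = [4, 2, 4, 3], total = 13
  t=6: active resources = [4, 2, 4, 3], total = 13
  t=7: active resources = [4, 2, 4, 3], total = 13
  t=8: active resources = [5, 4], total = 9
  t=9: active resources = [5], total = 5
  t=10: active resources = [5], total = 5
  t=11: active resources = [5], total = 5
Peak resource demand = 13

13


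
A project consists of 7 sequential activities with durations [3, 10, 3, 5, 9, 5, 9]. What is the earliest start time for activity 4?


Activity 4 starts after activities 1 through 3 complete.
Predecessor durations: [3, 10, 3]
ES = 3 + 10 + 3 = 16

16


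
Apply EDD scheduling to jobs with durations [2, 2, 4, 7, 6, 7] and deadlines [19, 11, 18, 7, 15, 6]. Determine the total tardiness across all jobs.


Sort by due date (EDD order): [(7, 6), (7, 7), (2, 11), (6, 15), (4, 18), (2, 19)]
Compute completion times and tardiness:
  Job 1: p=7, d=6, C=7, tardiness=max(0,7-6)=1
  Job 2: p=7, d=7, C=14, tardiness=max(0,14-7)=7
  Job 3: p=2, d=11, C=16, tardiness=max(0,16-11)=5
  Job 4: p=6, d=15, C=22, tardiness=max(0,22-15)=7
  Job 5: p=4, d=18, C=26, tardiness=max(0,26-18)=8
  Job 6: p=2, d=19, C=28, tardiness=max(0,28-19)=9
Total tardiness = 37

37


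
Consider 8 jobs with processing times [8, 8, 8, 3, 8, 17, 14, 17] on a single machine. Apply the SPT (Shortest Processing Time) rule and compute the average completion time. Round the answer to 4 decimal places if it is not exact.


Sort jobs by processing time (SPT order): [3, 8, 8, 8, 8, 14, 17, 17]
Compute completion times sequentially:
  Job 1: processing = 3, completes at 3
  Job 2: processing = 8, completes at 11
  Job 3: processing = 8, completes at 19
  Job 4: processing = 8, completes at 27
  Job 5: processing = 8, completes at 35
  Job 6: processing = 14, completes at 49
  Job 7: processing = 17, completes at 66
  Job 8: processing = 17, completes at 83
Sum of completion times = 293
Average completion time = 293/8 = 36.625

36.625


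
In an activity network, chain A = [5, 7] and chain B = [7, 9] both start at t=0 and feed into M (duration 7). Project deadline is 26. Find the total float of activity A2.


Forward pass: ES(A2) = sum of predecessors on chain A = 5
EF = ES + duration = 5 + 7 = 12
Backward pass: LF(M) = deadline = 26; LS(M) = 26 - 7 = 19
LF(A2) = LS(M) - sum(successors on chain A) = 19 - 0 = 19
LS = LF - duration = 19 - 7 = 12
Total float = LS - ES = 12 - 5 = 7

7


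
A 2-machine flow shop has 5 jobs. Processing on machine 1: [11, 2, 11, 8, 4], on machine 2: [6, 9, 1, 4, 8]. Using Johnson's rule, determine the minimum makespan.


Apply Johnson's rule:
  Group 1 (a <= b): [(2, 2, 9), (5, 4, 8)]
  Group 2 (a > b): [(1, 11, 6), (4, 8, 4), (3, 11, 1)]
Optimal job order: [2, 5, 1, 4, 3]
Schedule:
  Job 2: M1 done at 2, M2 done at 11
  Job 5: M1 done at 6, M2 done at 19
  Job 1: M1 done at 17, M2 done at 25
  Job 4: M1 done at 25, M2 done at 29
  Job 3: M1 done at 36, M2 done at 37
Makespan = 37

37


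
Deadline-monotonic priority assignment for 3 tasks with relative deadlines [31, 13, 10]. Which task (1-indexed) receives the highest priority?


Sort tasks by relative deadline (ascending):
  Task 3: deadline = 10
  Task 2: deadline = 13
  Task 1: deadline = 31
Priority order (highest first): [3, 2, 1]
Highest priority task = 3

3


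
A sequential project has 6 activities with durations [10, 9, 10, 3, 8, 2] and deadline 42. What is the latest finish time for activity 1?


LF(activity 1) = deadline - sum of successor durations
Successors: activities 2 through 6 with durations [9, 10, 3, 8, 2]
Sum of successor durations = 32
LF = 42 - 32 = 10

10


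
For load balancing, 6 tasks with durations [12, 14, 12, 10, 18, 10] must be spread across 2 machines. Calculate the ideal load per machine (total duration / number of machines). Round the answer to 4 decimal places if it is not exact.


Total processing time = 12 + 14 + 12 + 10 + 18 + 10 = 76
Number of machines = 2
Ideal balanced load = 76 / 2 = 38.0

38.0


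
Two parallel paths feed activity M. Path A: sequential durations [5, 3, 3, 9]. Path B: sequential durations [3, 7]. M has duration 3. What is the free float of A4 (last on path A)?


ES(A4) = sum of predecessors on chain A = 11
EF(A4) = ES + duration = 11 + 9 = 20
Successor of A4 is M. ES(M) = max(sum(A), sum(B)) = max(20, 10) = 20
Free float = ES(successor) - EF(current) = 20 - 20 = 0

0


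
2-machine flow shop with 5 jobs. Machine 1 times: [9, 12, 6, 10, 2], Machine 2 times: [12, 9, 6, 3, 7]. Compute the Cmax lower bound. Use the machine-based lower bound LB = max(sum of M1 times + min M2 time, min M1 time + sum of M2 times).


LB1 = sum(M1 times) + min(M2 times) = 39 + 3 = 42
LB2 = min(M1 times) + sum(M2 times) = 2 + 37 = 39
Lower bound = max(LB1, LB2) = max(42, 39) = 42

42


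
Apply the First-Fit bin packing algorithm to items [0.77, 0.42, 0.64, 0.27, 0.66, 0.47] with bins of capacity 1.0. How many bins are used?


Place items sequentially using First-Fit:
  Item 0.77 -> new Bin 1
  Item 0.42 -> new Bin 2
  Item 0.64 -> new Bin 3
  Item 0.27 -> Bin 2 (now 0.69)
  Item 0.66 -> new Bin 4
  Item 0.47 -> new Bin 5
Total bins used = 5

5


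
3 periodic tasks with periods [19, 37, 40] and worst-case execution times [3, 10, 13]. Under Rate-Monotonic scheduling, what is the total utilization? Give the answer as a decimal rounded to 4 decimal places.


Compute individual utilizations (exact fractions):
  Task 1: C/T = 3/19 (approx. 0.1579)
  Task 2: C/T = 10/37 (approx. 0.2703)
  Task 3: C/T = 13/40 (approx. 0.325)
Total utilization U = 3/19 + 10/37 + 13/40 = 21179/28120
Rounded to 4 decimal places: U = 0.7532
RM (Liu & Layland) bound for 3 tasks = 0.779763; compare with U = 21179/28120 (approx. 0.753165)
U <= bound, so schedulable by RM sufficient condition.

0.7532


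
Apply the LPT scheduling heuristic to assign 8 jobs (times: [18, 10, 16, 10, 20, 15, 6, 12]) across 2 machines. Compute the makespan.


Sort jobs in decreasing order (LPT): [20, 18, 16, 15, 12, 10, 10, 6]
Assign each job to the least loaded machine:
  Machine 1: jobs [20, 15, 10, 10], load = 55
  Machine 2: jobs [18, 16, 12, 6], load = 52
Makespan = max load = 55

55


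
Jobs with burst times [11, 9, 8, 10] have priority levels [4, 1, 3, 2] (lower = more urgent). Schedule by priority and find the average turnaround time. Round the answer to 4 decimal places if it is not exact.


Sort by priority (ascending = highest first):
Order: [(1, 9), (2, 10), (3, 8), (4, 11)]
Completion times:
  Priority 1, burst=9, C=9
  Priority 2, burst=10, C=19
  Priority 3, burst=8, C=27
  Priority 4, burst=11, C=38
Average turnaround = 93/4 = 23.25

23.25


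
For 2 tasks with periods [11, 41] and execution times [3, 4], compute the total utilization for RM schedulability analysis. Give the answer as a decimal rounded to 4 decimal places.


Compute individual utilizations (exact fractions):
  Task 1: C/T = 3/11 (approx. 0.2727)
  Task 2: C/T = 4/41 (approx. 0.0976)
Total utilization U = 3/11 + 4/41 = 167/451
Rounded to 4 decimal places: U = 0.3703
RM (Liu & Layland) bound for 2 tasks = 0.828427; compare with U = 167/451 (approx. 0.370288)
U <= bound, so schedulable by RM sufficient condition.

0.3703


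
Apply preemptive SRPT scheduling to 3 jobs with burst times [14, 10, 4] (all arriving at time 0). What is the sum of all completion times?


Since all jobs arrive at t=0, SRPT equals SPT ordering.
SPT order: [4, 10, 14]
Completion times:
  Job 1: p=4, C=4
  Job 2: p=10, C=14
  Job 3: p=14, C=28
Total completion time = 4 + 14 + 28 = 46

46


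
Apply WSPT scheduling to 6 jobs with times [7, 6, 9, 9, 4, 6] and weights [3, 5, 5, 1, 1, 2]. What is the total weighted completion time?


Compute p/w ratios and sort ascending (WSPT): [(6, 5), (9, 5), (7, 3), (6, 2), (4, 1), (9, 1)]
Compute weighted completion times:
  Job (p=6,w=5): C=6, w*C=5*6=30
  Job (p=9,w=5): C=15, w*C=5*15=75
  Job (p=7,w=3): C=22, w*C=3*22=66
  Job (p=6,w=2): C=28, w*C=2*28=56
  Job (p=4,w=1): C=32, w*C=1*32=32
  Job (p=9,w=1): C=41, w*C=1*41=41
Total weighted completion time = 300

300


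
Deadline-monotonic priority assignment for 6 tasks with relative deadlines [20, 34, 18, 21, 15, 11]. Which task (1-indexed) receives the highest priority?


Sort tasks by relative deadline (ascending):
  Task 6: deadline = 11
  Task 5: deadline = 15
  Task 3: deadline = 18
  Task 1: deadline = 20
  Task 4: deadline = 21
  Task 2: deadline = 34
Priority order (highest first): [6, 5, 3, 1, 4, 2]
Highest priority task = 6

6


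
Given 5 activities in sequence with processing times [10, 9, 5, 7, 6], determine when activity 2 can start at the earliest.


Activity 2 starts after activities 1 through 1 complete.
Predecessor durations: [10]
ES = 10 = 10

10


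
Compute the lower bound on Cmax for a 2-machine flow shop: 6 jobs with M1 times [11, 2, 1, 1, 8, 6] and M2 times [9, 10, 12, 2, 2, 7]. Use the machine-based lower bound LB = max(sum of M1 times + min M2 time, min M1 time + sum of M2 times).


LB1 = sum(M1 times) + min(M2 times) = 29 + 2 = 31
LB2 = min(M1 times) + sum(M2 times) = 1 + 42 = 43
Lower bound = max(LB1, LB2) = max(31, 43) = 43

43


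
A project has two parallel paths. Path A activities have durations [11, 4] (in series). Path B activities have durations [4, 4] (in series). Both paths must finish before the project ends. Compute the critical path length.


Path A total = 11 + 4 = 15
Path B total = 4 + 4 = 8
Critical path = longest path = max(15, 8) = 15

15


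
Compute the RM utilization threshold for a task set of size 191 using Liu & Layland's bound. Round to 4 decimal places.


Compute 2^(1/191) = 1.0036356358
Subtract 1: 1.0036356358 - 1 = 0.0036356358
Multiply by n: 191 * 0.0036356358 = 0.6944064378
Round to 4 dp: 0.6944

0.6944


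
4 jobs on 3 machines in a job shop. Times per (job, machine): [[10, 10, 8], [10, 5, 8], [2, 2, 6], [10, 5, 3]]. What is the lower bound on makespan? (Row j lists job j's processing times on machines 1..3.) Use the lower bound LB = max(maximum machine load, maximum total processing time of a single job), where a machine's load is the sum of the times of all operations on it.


Machine loads:
  Machine 1: 10 + 10 + 2 + 10 = 32
  Machine 2: 10 + 5 + 2 + 5 = 22
  Machine 3: 8 + 8 + 6 + 3 = 25
Max machine load = 32
Job totals:
  Job 1: 28
  Job 2: 23
  Job 3: 10
  Job 4: 18
Max job total = 28
Lower bound = max(32, 28) = 32

32


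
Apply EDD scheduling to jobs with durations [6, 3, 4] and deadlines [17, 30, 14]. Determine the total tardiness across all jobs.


Sort by due date (EDD order): [(4, 14), (6, 17), (3, 30)]
Compute completion times and tardiness:
  Job 1: p=4, d=14, C=4, tardiness=max(0,4-14)=0
  Job 2: p=6, d=17, C=10, tardiness=max(0,10-17)=0
  Job 3: p=3, d=30, C=13, tardiness=max(0,13-30)=0
Total tardiness = 0

0


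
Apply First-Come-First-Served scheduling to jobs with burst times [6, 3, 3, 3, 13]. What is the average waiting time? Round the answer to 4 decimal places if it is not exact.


FCFS order (as given): [6, 3, 3, 3, 13]
Waiting times:
  Job 1: wait = 0
  Job 2: wait = 6
  Job 3: wait = 9
  Job 4: wait = 12
  Job 5: wait = 15
Sum of waiting times = 42
Average waiting time = 42/5 = 8.4

8.4


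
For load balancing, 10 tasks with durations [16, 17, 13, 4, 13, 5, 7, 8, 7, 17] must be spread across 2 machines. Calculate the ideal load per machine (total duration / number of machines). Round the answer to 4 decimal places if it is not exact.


Total processing time = 16 + 17 + 13 + 4 + 13 + 5 + 7 + 8 + 7 + 17 = 107
Number of machines = 2
Ideal balanced load = 107 / 2 = 53.5

53.5


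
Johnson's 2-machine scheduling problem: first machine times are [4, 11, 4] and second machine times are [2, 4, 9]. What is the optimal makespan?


Apply Johnson's rule:
  Group 1 (a <= b): [(3, 4, 9)]
  Group 2 (a > b): [(2, 11, 4), (1, 4, 2)]
Optimal job order: [3, 2, 1]
Schedule:
  Job 3: M1 done at 4, M2 done at 13
  Job 2: M1 done at 15, M2 done at 19
  Job 1: M1 done at 19, M2 done at 21
Makespan = 21

21
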